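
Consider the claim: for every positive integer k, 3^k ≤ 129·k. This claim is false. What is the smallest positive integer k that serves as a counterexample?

A counterexample is any positive integer k such that 3^k > 129·k; we check each in order.
k = 1: 3^k = 3 and 129·k = 129, so 3 ≤ 129.
k = 2: 3^k = 9 and 129·k = 258, so 9 ≤ 258.
k = 3: 3^k = 27 and 129·k = 387, so 27 ≤ 387.
k = 4: 3^k = 81 and 129·k = 516, so 81 ≤ 516.
k = 5: 3^k = 243 and 129·k = 645, so 243 ≤ 645.
k = 6: 3^k = 729 and 129·k = 774, so 729 ≤ 774.
k = 7: 3^k = 2187 and 129·k = 903, so 2187 > 903.

k = 7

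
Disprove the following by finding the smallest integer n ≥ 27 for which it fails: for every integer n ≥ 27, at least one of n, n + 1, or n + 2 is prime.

n = 32

A counterexample is any integer n ≥ 27 such that n, n + 1, n + 2 are all composite; we check each in order.
For n = 27, 28, 29, 30, 31 the conclusion holds.
n = 32: 32 = 2 × 16; 33 = 3 × 11; 34 = 2 × 17 — all composite.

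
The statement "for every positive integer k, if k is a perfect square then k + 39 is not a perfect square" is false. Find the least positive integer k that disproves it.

k = 25

A counterexample is any positive integer k such that k is a perfect square but k + 39 is a perfect square; we check each in order.
For k = 1, 4, 9, 16 the conclusion holds.
k = 25: 25 = 5² and 25 + 39 = 64 = 8².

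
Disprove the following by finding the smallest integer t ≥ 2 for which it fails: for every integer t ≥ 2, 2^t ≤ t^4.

Check each integer t ≥ 2 in order until 2^t > t^4.
For t = 2, 3, 4, 5, …, 14, 15, 16 the conclusion holds.
t = 17: 2^t = 131072 and t^4 = 83521, so 131072 > 83521.
Thus t = 17 disproves the claim, and no smaller t works.

t = 17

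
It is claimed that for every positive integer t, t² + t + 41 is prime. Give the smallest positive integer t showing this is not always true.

t = 40

We need the least positive integer t for which t² + t + 41 is not prime.
The first 39 eligible values, up to t = 39, all satisfy the conclusion.
t = 40: t² + t + 41 = 1681 = 41 × 41, composite.
Thus t = 40 disproves the claim, and no smaller t works.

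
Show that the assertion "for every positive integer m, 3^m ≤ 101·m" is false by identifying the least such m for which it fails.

Check each positive integer m in order until 3^m > 101·m.
The first 5 eligible values, up to m = 5, all satisfy the conclusion.
m = 6: 3^m = 729 and 101·m = 606, so 729 > 606.
Hence m = 6 is a counterexample.

m = 6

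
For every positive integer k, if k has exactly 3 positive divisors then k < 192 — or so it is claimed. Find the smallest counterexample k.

We need the least positive integer k for which k has exactly 3 positive divisors but the claim fails.
k = 4: τ(4) = 3; 4 < 192.
k = 9: τ(9) = 3; 9 < 192.
k = 25: τ(25) = 3; 25 < 192.
k = 49: τ(49) = 3; 49 < 192.
k = 121: τ(121) = 3; 121 < 192.
k = 169: τ(169) = 3; 169 < 192.
k = 289: τ(289) = 3; 289 ≥ 192.

k = 289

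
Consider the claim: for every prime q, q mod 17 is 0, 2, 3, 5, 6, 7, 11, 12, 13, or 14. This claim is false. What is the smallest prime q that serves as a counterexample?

q = 43

A counterexample is any prime q such that the claim fails; we check each in order.
For q = 2, 3, 5, 7, …, 31, 37, 41 the conclusion holds.
q = 43: 43 mod 17 = 9 — not in {0, 2, 3, 5, 6, 7, 11, 12, 13, 14}.
So q = 43 is the smallest counterexample.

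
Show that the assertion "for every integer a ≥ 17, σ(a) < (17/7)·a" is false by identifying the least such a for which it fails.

We need the least integer a ≥ 17 for which the claim fails.
a = 17: σ(17) = 18; 18 < 289/7.
a = 18: σ(18) = 39; 39 < 306/7.
a = 19: σ(19) = 20; 20 < 323/7.
a = 20: σ(20) = 42; 42 < 340/7.
a = 21: σ(21) = 32; 32 < 51.
a = 22: σ(22) = 36; 36 < 374/7.
a = 23: σ(23) = 24; 24 < 391/7.
a = 24: σ(24) = 60; 60 ≥ 408/7.

a = 24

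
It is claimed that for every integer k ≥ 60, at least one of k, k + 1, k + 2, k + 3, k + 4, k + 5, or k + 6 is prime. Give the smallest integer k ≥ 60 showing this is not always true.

For k = 60, 61, 62, 63, …, 87, 88, 89 the conclusion holds.
k = 90: 90 = 2 × 45; 91 = 7 × 13; 92 = 2 × 46; 93 = 3 × 31; 94 = 2 × 47; 95 = 5 × 19; 96 = 2 × 48 — all composite.
So k = 90 is the smallest counterexample.

k = 90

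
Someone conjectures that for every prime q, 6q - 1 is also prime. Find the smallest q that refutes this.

q = 11

Check each prime q in order until 6q - 1 is not prime.
q = 2: 6q - 1 = 11, prime.
q = 3: 6q - 1 = 17, prime.
q = 5: 6q - 1 = 29, prime.
q = 7: 6q - 1 = 41, prime.
q = 11: 6q - 1 = 65 = 5 × 13, not prime.
Hence q = 11 is a counterexample.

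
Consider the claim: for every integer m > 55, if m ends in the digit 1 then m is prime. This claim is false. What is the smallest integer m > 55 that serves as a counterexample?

We need the least integer m > 55 for which m ends in the digit 1 but m is not prime.
For m = 61, 71 the conclusion holds.
m = 81: 81 ends in 1; 81 = 3 × 27, composite.
Hence m = 81 is a counterexample.

m = 81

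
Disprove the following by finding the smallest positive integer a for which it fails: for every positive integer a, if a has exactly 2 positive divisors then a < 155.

We need the least positive integer a for which a has exactly 2 positive divisors but the claim fails.
For a = 2, 3, 5, 7, …, 139, 149, 151 the conclusion holds.
a = 157: τ(157) = 2; 157 ≥ 155.

a = 157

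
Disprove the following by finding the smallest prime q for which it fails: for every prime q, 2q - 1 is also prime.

q = 2: 2q - 1 = 3, prime.
q = 3: 2q - 1 = 5, prime.
q = 5: 2q - 1 = 9 = 3 × 3, not prime.
So q = 5 is the smallest counterexample.

q = 5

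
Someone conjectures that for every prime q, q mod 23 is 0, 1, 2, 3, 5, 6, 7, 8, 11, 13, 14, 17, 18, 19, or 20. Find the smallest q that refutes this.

We need the least prime q for which the claim fails.
The first 17 eligible values, up to q = 59, all satisfy the conclusion.
q = 61: 61 mod 23 = 15 — not in {0, 1, 2, 3, 5, 6, 7, 8, 11, 13, 14, 17, 18, 19, 20}.

q = 61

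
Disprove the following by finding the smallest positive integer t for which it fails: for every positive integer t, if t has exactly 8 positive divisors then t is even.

t = 105

Check each positive integer t in order until t has exactly 8 positive divisors but t is odd.
The first 12 eligible values, up to t = 104, all satisfy the conclusion.
t = 105: divisors of 105: 1, 3, 5, 7, 15, 21, 35, 105; 105 is odd.
Thus t = 105 disproves the claim, and no smaller t works.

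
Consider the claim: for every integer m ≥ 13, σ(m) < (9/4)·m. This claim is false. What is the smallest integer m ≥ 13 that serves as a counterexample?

m = 24

Check each integer m ≥ 13 in order until the claim fails.
For m = 13, 14, 15, 16, …, 21, 22, 23 the conclusion holds.
m = 24: σ(24) = 60; 60 ≥ 54.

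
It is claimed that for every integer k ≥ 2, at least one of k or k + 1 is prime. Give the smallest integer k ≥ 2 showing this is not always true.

We need the least integer k ≥ 2 for which k, k + 1 are both composite.
For k = 2, 3, 4, 5, 6, 7 the conclusion holds.
k = 8: 8 = 2 × 4; 9 = 3 × 3 — both composite.
Hence k = 8 is a counterexample.

k = 8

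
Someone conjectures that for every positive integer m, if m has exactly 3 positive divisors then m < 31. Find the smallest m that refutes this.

m = 49

Check each positive integer m in order until m has exactly 3 positive divisors but the claim fails.
m = 4: τ(4) = 3; 4 < 31.
m = 9: τ(9) = 3; 9 < 31.
m = 25: τ(25) = 3; 25 < 31.
m = 49: τ(49) = 3; 49 ≥ 31.
Thus m = 49 disproves the claim, and no smaller m works.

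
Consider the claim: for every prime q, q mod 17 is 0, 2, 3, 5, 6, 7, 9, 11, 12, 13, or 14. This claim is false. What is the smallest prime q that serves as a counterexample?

The first 16 eligible values, up to q = 53, all satisfy the conclusion.
q = 59: 59 mod 17 = 8 — not in {0, 2, 3, 5, 6, 7, 9, 11, 12, 13, 14}.

q = 59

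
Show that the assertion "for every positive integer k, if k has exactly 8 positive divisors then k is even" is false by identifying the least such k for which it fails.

k = 105

The first 12 eligible values, up to k = 104, all satisfy the conclusion.
k = 105: divisors of 105: 1, 3, 5, 7, 15, 21, 35, 105; 105 is odd.
Thus k = 105 disproves the claim, and no smaller k works.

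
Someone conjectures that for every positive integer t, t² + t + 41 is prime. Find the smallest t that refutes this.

t = 40

A counterexample is any positive integer t such that t² + t + 41 is not prime; we check each in order.
For t = 1, 2, 3, 4, …, 37, 38, 39 the conclusion holds.
t = 40: t² + t + 41 = 1681 = 41 × 41, composite.
Hence t = 40 is a counterexample.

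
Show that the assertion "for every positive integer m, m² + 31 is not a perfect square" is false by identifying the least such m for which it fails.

m = 15

We need the least positive integer m for which m² + 31 is a perfect square.
For m = 1, 2, 3, 4, …, 12, 13, 14 the conclusion holds.
m = 15: 15² + 31 = 256 = 16², a perfect square.
Hence m = 15 is a counterexample.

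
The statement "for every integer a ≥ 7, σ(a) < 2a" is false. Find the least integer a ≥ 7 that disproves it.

a = 12

A counterexample is any integer a ≥ 7 such that the claim fails; we check each in order.
a = 7: σ(7) = 8; 8 < 14.
a = 8: σ(8) = 15; 15 < 16.
a = 9: σ(9) = 13; 13 < 18.
a = 10: σ(10) = 18; 18 < 20.
a = 11: σ(11) = 12; 12 < 22.
a = 12: σ(12) = 28; 28 ≥ 24.
So a = 12 is the smallest counterexample.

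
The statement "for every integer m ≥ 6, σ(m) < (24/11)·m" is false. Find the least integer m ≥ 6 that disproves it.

Check each integer m ≥ 6 in order until the claim fails.
The first 6 eligible values, up to m = 11, all satisfy the conclusion.
m = 12: σ(12) = 28; 28 ≥ 288/11.

m = 12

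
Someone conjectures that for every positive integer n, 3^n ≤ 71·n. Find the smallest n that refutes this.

A counterexample is any positive integer n such that 3^n > 71·n; we check each in order.
n = 1: 3^n = 3 and 71·n = 71, so 3 ≤ 71.
n = 2: 3^n = 9 and 71·n = 142, so 9 ≤ 142.
n = 3: 3^n = 27 and 71·n = 213, so 27 ≤ 213.
n = 4: 3^n = 81 and 71·n = 284, so 81 ≤ 284.
n = 5: 3^n = 243 and 71·n = 355, so 243 ≤ 355.
n = 6: 3^n = 729 and 71·n = 426, so 729 > 426.

n = 6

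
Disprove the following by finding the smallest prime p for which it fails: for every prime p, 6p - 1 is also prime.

p = 11

We need the least prime p for which 6p - 1 is not prime.
For p = 2, 3, 5, 7 the conclusion holds.
p = 11: 6p - 1 = 65 = 5 × 13, not prime.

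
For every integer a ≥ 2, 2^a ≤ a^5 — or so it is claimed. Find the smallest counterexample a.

a = 23

A counterexample is any integer a ≥ 2 such that 2^a > a^5; we check each in order.
The first 21 eligible values, up to a = 22, all satisfy the conclusion.
a = 23: 2^a = 8388608 and a^5 = 6436343, so 8388608 > 6436343.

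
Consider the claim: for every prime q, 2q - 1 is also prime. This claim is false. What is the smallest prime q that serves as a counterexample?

A counterexample is any prime q such that 2q - 1 is not prime; we check each in order.
q = 2: 2q - 1 = 3, prime.
q = 3: 2q - 1 = 5, prime.
q = 5: 2q - 1 = 9 = 3 × 3, not prime.
So q = 5 is the smallest counterexample.

q = 5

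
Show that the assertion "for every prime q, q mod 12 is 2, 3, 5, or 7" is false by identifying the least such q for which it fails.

We need the least prime q for which the claim fails.
For q = 2, 3, 5, 7 the conclusion holds.
q = 11: 11 mod 12 = 11 — not in {2, 3, 5, 7}.
Hence q = 11 is a counterexample.

q = 11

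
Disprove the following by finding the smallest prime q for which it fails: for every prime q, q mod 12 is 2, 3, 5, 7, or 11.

q = 13

We need the least prime q for which the claim fails.
q = 2: 2 mod 12 = 2.
q = 3: 3 mod 12 = 3.
q = 5: 5 mod 12 = 5.
q = 7: 7 mod 12 = 7.
q = 11: 11 mod 12 = 11.
q = 13: 13 mod 12 = 1 — not in {2, 3, 5, 7, 11}.
Hence q = 13 is a counterexample.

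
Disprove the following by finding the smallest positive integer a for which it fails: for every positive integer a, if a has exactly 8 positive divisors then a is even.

a = 105

Check each positive integer a in order until a has exactly 8 positive divisors but a is odd.
For a = 24, 30, 40, 42, …, 88, 102, 104 the conclusion holds.
a = 105: divisors of 105: 1, 3, 5, 7, 15, 21, 35, 105; 105 is odd.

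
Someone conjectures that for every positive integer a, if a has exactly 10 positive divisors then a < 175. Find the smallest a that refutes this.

For a = 48, 80, 112, 162 the conclusion holds.
a = 176: τ(176) = 10; 176 ≥ 175.
So a = 176 is the smallest counterexample.

a = 176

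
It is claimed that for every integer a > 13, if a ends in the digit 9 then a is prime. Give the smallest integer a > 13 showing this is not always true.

a = 39

We need the least integer a > 13 for which a ends in the digit 9 but a is not prime.
For a = 19, 29 the conclusion holds.
a = 39: 39 ends in 9; 39 = 3 × 13, composite.
So a = 39 is the smallest counterexample.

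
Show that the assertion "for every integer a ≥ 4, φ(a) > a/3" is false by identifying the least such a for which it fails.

A counterexample is any integer a ≥ 4 such that the claim fails; we check each in order.
a = 4: φ(4) = 2 and 4/3 = 4/3, so φ(4) > 4/3.
a = 5: φ(5) = 4 and 5/3 = 5/3, so φ(5) > 5/3.
a = 6: φ(6) = 2 and 6/3 = 2, so φ(6) ≤ 6/3.

a = 6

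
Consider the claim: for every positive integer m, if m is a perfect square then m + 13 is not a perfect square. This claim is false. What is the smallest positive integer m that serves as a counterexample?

m = 36

For m = 1, 4, 9, 16, 25 the conclusion holds.
m = 36: 36 = 6² and 36 + 13 = 49 = 7².
Hence m = 36 is a counterexample.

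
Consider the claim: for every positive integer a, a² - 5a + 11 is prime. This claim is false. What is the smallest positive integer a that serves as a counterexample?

We need the least positive integer a for which a² - 5a + 11 is not prime.
a = 1: a² - 5a + 11 = 7, prime.
a = 2: a² - 5a + 11 = 5, prime.
a = 3: a² - 5a + 11 = 5, prime.
a = 4: a² - 5a + 11 = 7, prime.
a = 5: a² - 5a + 11 = 11, prime.
a = 6: a² - 5a + 11 = 17, prime.
a = 7: a² - 5a + 11 = 25 = 5 × 5, composite.
So a = 7 is the smallest counterexample.

a = 7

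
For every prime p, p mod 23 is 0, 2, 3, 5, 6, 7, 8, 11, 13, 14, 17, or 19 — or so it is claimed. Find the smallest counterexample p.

For p = 2, 3, 5, 7, …, 29, 31, 37 the conclusion holds.
p = 41: 41 mod 23 = 18 — not in {0, 2, 3, 5, 6, 7, 8, 11, 13, 14, 17, 19}.
So p = 41 is the smallest counterexample.

p = 41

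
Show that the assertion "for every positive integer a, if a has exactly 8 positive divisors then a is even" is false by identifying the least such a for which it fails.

a = 105

We need the least positive integer a for which a has exactly 8 positive divisors but a is odd.
The first 12 eligible values, up to a = 104, all satisfy the conclusion.
a = 105: divisors of 105: 1, 3, 5, 7, 15, 21, 35, 105; 105 is odd.
So a = 105 is the smallest counterexample.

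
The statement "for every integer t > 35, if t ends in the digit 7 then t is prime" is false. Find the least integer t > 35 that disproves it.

A counterexample is any integer t > 35 such that t ends in the digit 7 but t is not prime; we check each in order.
t = 37: 37 ends in 7 and is prime.
t = 47: 47 ends in 7 and is prime.
t = 57: 57 ends in 7; 57 = 3 × 19, composite.
Thus t = 57 disproves the claim, and no smaller t works.

t = 57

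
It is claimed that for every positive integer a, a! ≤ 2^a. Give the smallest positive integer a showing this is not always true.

We need the least positive integer a for which a! > 2^a.
For a = 1, 2, 3 the conclusion holds.
a = 4: a! = 24 and 2^a = 16, so 24 > 16.

a = 4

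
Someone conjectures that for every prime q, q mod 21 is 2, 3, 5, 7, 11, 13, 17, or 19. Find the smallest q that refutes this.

q = 29

We need the least prime q for which the claim fails.
For q = 2, 3, 5, 7, 11, 13, 17, 19, 23 the conclusion holds.
q = 29: 29 mod 21 = 8 — not in {2, 3, 5, 7, 11, 13, 17, 19}.
So q = 29 is the smallest counterexample.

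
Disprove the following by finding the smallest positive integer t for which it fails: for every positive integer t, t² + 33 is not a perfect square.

Check each positive integer t in order until t² + 33 is a perfect square.
t = 1: 1² + 33 = 34, not a perfect square.
t = 2: 2² + 33 = 37, not a perfect square.
t = 3: 3² + 33 = 42, not a perfect square.
t = 4: 4² + 33 = 49 = 7², a perfect square.
Thus t = 4 disproves the claim, and no smaller t works.

t = 4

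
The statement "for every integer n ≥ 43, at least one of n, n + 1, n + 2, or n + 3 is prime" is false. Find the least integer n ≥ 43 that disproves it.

Check each integer n ≥ 43 in order until n, n + 1, n + 2, n + 3 are all composite.
The first 5 eligible values, up to n = 47, all satisfy the conclusion.
n = 48: 48 = 2 × 24; 49 = 7 × 7; 50 = 2 × 25; 51 = 3 × 17 — all composite.

n = 48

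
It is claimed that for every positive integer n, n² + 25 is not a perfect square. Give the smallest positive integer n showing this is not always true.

A counterexample is any positive integer n such that n² + 25 is a perfect square; we check each in order.
The first 11 eligible values, up to n = 11, all satisfy the conclusion.
n = 12: 12² + 25 = 169 = 13², a perfect square.

n = 12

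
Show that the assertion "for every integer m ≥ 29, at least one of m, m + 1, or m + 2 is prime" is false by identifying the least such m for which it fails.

Check each integer m ≥ 29 in order until m, m + 1, m + 2 are all composite.
For m = 29, 30, 31 the conclusion holds.
m = 32: 32 = 2 × 16; 33 = 3 × 11; 34 = 2 × 17 — all composite.
Hence m = 32 is a counterexample.

m = 32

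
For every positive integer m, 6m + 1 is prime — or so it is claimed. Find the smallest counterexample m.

Check each positive integer m in order until 6m + 1 is not prime.
m = 1: 6m + 1 = 7, prime.
m = 2: 6m + 1 = 13, prime.
m = 3: 6m + 1 = 19, prime.
m = 4: 6m + 1 = 25 = 5 × 5, composite.

m = 4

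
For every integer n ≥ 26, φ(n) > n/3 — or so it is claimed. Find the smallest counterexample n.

n = 30

Check each integer n ≥ 26 in order until the claim fails.
n = 26: φ(26) = 12 and 26/3 = 26/3, so φ(26) > 26/3.
n = 27: φ(27) = 18 and 27/3 = 9, so φ(27) > 27/3.
n = 28: φ(28) = 12 and 28/3 = 28/3, so φ(28) > 28/3.
n = 29: φ(29) = 28 and 29/3 = 29/3, so φ(29) > 29/3.
n = 30: φ(30) = 8 and 30/3 = 10, so φ(30) ≤ 30/3.
Hence n = 30 is a counterexample.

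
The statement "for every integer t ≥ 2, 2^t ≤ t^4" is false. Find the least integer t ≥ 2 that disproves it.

For t = 2, 3, 4, 5, …, 14, 15, 16 the conclusion holds.
t = 17: 2^t = 131072 and t^4 = 83521, so 131072 > 83521.
So t = 17 is the smallest counterexample.

t = 17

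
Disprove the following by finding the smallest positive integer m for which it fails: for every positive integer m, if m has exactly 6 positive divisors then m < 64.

m = 68

Check each positive integer m in order until m has exactly 6 positive divisors but the claim fails.
For m = 12, 18, 20, 28, 32, 44, 45, 50, 52, 63 the conclusion holds.
m = 68: τ(68) = 6; 68 ≥ 64.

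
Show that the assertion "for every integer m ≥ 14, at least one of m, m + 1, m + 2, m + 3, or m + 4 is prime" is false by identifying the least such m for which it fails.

A counterexample is any integer m ≥ 14 such that m, m + 1, m + 2, m + 3, m + 4 are all composite; we check each in order.
For m = 14, 15, 16, 17, 18, 19, 20, 21, 22, 23 the conclusion holds.
m = 24: 24 = 2 × 12; 25 = 5 × 5; 26 = 2 × 13; 27 = 3 × 9; 28 = 2 × 14 — all composite.
So m = 24 is the smallest counterexample.

m = 24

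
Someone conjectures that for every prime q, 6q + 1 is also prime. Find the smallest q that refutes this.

Check each prime q in order until 6q + 1 is not prime.
For q = 2, 3, 5, 7, 11, 13, 17 the conclusion holds.
q = 19: 6q + 1 = 115 = 5 × 23, not prime.
So q = 19 is the smallest counterexample.

q = 19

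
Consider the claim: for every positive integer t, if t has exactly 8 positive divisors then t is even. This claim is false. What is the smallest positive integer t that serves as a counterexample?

We need the least positive integer t for which t has exactly 8 positive divisors but t is odd.
For t = 24, 30, 40, 42, …, 88, 102, 104 the conclusion holds.
t = 105: divisors of 105: 1, 3, 5, 7, 15, 21, 35, 105; 105 is odd.

t = 105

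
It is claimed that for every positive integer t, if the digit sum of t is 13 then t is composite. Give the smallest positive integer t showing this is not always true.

t = 67

Check each positive integer t in order until the digit sum of t is 13 but t is prime.
t = 49: digit sum 13; 49 is composite.
t = 58: digit sum 13; 58 is composite.
t = 67: digit sum 13; 67 is prime, not composite.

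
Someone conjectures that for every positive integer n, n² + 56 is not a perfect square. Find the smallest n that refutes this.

n = 5

For n = 1, 2, 3, 4 the conclusion holds.
n = 5: 5² + 56 = 81 = 9², a perfect square.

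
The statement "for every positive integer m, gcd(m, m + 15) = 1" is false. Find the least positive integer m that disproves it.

m = 3

Check each positive integer m in order until gcd(m, m + 15) > 1.
For m = 1, 2 the conclusion holds.
m = 3: gcd(3, 18) = 3.
Hence m = 3 is a counterexample.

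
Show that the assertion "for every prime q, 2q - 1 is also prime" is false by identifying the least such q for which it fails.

Check each prime q in order until 2q - 1 is not prime.
For q = 2, 3 the conclusion holds.
q = 5: 2q - 1 = 9 = 3 × 3, not prime.

q = 5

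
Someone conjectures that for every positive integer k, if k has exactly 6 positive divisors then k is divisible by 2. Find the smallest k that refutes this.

k = 45

We need the least positive integer k for which k has exactly 6 positive divisors but k is not divisible by 2.
k = 12: τ(12) = 6; 12 mod 2 = 0.
k = 18: τ(18) = 6; 18 mod 2 = 0.
k = 20: τ(20) = 6; 20 mod 2 = 0.
k = 28: τ(28) = 6; 28 mod 2 = 0.
k = 32: τ(32) = 6; 32 mod 2 = 0.
k = 44: τ(44) = 6; 44 mod 2 = 0.
k = 45: τ(45) = 6; 45 mod 2 = 1.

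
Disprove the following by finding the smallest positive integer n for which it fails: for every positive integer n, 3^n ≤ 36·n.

n = 5

We need the least positive integer n for which 3^n > 36·n.
For n = 1, 2, 3, 4 the conclusion holds.
n = 5: 3^n = 243 and 36·n = 180, so 243 > 180.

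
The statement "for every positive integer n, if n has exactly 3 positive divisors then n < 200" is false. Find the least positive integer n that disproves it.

A counterexample is any positive integer n such that n has exactly 3 positive divisors but the claim fails; we check each in order.
The first 6 eligible values, up to n = 169, all satisfy the conclusion.
n = 289: τ(289) = 3; 289 ≥ 200.
Hence n = 289 is a counterexample.

n = 289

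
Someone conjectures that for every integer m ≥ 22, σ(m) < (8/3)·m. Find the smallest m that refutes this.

m = 60

We need the least integer m ≥ 22 for which the claim fails.
For m = 22, 23, 24, 25, …, 57, 58, 59 the conclusion holds.
m = 60: σ(60) = 168; 168 ≥ 160.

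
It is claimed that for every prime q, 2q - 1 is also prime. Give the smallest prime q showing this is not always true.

A counterexample is any prime q such that 2q - 1 is not prime; we check each in order.
For q = 2, 3 the conclusion holds.
q = 5: 2q - 1 = 9 = 3 × 3, not prime.

q = 5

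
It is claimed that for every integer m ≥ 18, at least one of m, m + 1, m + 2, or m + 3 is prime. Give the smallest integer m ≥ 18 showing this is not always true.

m = 24

We need the least integer m ≥ 18 for which m, m + 1, m + 2, m + 3 are all composite.
m = 18: 19 is prime.
m = 19: 19 is prime.
m = 20: 23 is prime.
m = 21: 23 is prime.
m = 22: 23 is prime.
m = 23: 23 is prime.
m = 24: 24 = 2 × 12; 25 = 5 × 5; 26 = 2 × 13; 27 = 3 × 9 — all composite.
Thus m = 24 disproves the claim, and no smaller m works.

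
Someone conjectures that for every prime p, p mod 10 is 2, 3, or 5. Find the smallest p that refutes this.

p = 7

We need the least prime p for which the claim fails.
p = 2: 2 mod 10 = 2.
p = 3: 3 mod 10 = 3.
p = 5: 5 mod 10 = 5.
p = 7: 7 mod 10 = 7 — not in {2, 3, 5}.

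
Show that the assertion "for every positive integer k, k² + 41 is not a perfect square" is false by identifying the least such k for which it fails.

k = 20

We need the least positive integer k for which k² + 41 is a perfect square.
The first 19 eligible values, up to k = 19, all satisfy the conclusion.
k = 20: 20² + 41 = 441 = 21², a perfect square.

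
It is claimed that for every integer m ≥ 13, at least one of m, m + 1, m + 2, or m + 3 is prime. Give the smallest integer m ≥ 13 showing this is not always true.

m = 24

A counterexample is any integer m ≥ 13 such that m, m + 1, m + 2, m + 3 are all composite; we check each in order.
The first 11 eligible values, up to m = 23, all satisfy the conclusion.
m = 24: 24 = 2 × 12; 25 = 5 × 5; 26 = 2 × 13; 27 = 3 × 9 — all composite.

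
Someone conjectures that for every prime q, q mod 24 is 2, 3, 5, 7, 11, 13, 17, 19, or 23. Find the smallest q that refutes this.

We need the least prime q for which the claim fails.
For q = 2, 3, 5, 7, …, 61, 67, 71 the conclusion holds.
q = 73: 73 mod 24 = 1 — not in {2, 3, 5, 7, 11, 13, 17, 19, 23}.
Thus q = 73 disproves the claim, and no smaller q works.

q = 73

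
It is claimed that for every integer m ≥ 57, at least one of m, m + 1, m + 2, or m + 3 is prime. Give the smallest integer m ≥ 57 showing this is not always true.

Check each integer m ≥ 57 in order until m, m + 1, m + 2, m + 3 are all composite.
For m = 57, 58, 59, 60, 61 the conclusion holds.
m = 62: 62 = 2 × 31; 63 = 3 × 21; 64 = 2 × 32; 65 = 5 × 13 — all composite.

m = 62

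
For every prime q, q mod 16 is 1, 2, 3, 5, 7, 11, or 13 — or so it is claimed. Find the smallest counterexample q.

q = 31

Check each prime q in order until the claim fails.
For q = 2, 3, 5, 7, 11, 13, 17, 19, 23, 29 the conclusion holds.
q = 31: 31 mod 16 = 15 — not in {1, 2, 3, 5, 7, 11, 13}.
So q = 31 is the smallest counterexample.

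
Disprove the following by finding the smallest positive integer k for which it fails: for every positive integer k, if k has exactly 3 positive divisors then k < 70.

k = 121

Check each positive integer k in order until k has exactly 3 positive divisors but the claim fails.
k = 4: τ(4) = 3; 4 < 70.
k = 9: τ(9) = 3; 9 < 70.
k = 25: τ(25) = 3; 25 < 70.
k = 49: τ(49) = 3; 49 < 70.
k = 121: τ(121) = 3; 121 ≥ 70.
Thus k = 121 disproves the claim, and no smaller k works.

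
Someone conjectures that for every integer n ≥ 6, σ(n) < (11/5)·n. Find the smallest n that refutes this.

n = 12

n = 6: σ(6) = 12; 12 < 66/5.
n = 7: σ(7) = 8; 8 < 77/5.
n = 8: σ(8) = 15; 15 < 88/5.
n = 9: σ(9) = 13; 13 < 99/5.
n = 10: σ(10) = 18; 18 < 22.
n = 11: σ(11) = 12; 12 < 121/5.
n = 12: σ(12) = 28; 28 ≥ 132/5.
Thus n = 12 disproves the claim, and no smaller n works.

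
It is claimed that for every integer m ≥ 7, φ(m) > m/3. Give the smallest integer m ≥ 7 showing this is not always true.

m = 12

We need the least integer m ≥ 7 for which the claim fails.
m = 7: φ(7) = 6 and 7/3 = 7/3, so φ(7) > 7/3.
m = 8: φ(8) = 4 and 8/3 = 8/3, so φ(8) > 8/3.
m = 9: φ(9) = 6 and 9/3 = 3, so φ(9) > 9/3.
m = 10: φ(10) = 4 and 10/3 = 10/3, so φ(10) > 10/3.
m = 11: φ(11) = 10 and 11/3 = 11/3, so φ(11) > 11/3.
m = 12: φ(12) = 4 and 12/3 = 4, so φ(12) ≤ 12/3.
So m = 12 is the smallest counterexample.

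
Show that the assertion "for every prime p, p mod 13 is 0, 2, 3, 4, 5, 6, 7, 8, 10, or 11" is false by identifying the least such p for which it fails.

p = 53

Check each prime p in order until the claim fails.
For p = 2, 3, 5, 7, …, 41, 43, 47 the conclusion holds.
p = 53: 53 mod 13 = 1 — not in {0, 2, 3, 4, 5, 6, 7, 8, 10, 11}.
Hence p = 53 is a counterexample.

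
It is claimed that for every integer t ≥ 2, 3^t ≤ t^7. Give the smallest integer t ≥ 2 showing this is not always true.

t = 19

For t = 2, 3, 4, 5, …, 16, 17, 18 the conclusion holds.
t = 19: 3^t = 1162261467 and t^7 = 893871739, so 1162261467 > 893871739.
Hence t = 19 is a counterexample.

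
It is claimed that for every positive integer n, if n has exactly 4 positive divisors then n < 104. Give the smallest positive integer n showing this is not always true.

n = 106

We need the least positive integer n for which n has exactly 4 positive divisors but the claim fails.
For n = 6, 8, 10, 14, …, 93, 94, 95 the conclusion holds.
n = 106: τ(106) = 4; 106 ≥ 104.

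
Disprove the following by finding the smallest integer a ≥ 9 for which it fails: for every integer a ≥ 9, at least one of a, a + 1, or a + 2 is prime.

a = 14

We need the least integer a ≥ 9 for which a, a + 1, a + 2 are all composite.
a = 9: 11 is prime.
a = 10: 11 is prime.
a = 11: 11 is prime.
a = 12: 13 is prime.
a = 13: 13 is prime.
a = 14: 14 = 2 × 7; 15 = 3 × 5; 16 = 2 × 8 — all composite.
Hence a = 14 is a counterexample.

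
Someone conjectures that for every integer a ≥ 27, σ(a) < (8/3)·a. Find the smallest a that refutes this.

a = 60

We need the least integer a ≥ 27 for which the claim fails.
The first 33 eligible values, up to a = 59, all satisfy the conclusion.
a = 60: σ(60) = 168; 168 ≥ 160.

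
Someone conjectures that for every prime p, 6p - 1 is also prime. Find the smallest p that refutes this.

p = 11

p = 2: 6p - 1 = 11, prime.
p = 3: 6p - 1 = 17, prime.
p = 5: 6p - 1 = 29, prime.
p = 7: 6p - 1 = 41, prime.
p = 11: 6p - 1 = 65 = 5 × 13, not prime.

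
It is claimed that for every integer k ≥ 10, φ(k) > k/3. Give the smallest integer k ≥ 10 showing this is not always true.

k = 10: φ(10) = 4 and 10/3 = 10/3, so φ(10) > 10/3.
k = 11: φ(11) = 10 and 11/3 = 11/3, so φ(11) > 11/3.
k = 12: φ(12) = 4 and 12/3 = 4, so φ(12) ≤ 12/3.
Thus k = 12 disproves the claim, and no smaller k works.

k = 12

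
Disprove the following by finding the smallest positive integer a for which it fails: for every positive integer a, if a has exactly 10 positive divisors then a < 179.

We need the least positive integer a for which a has exactly 10 positive divisors but the claim fails.
The first 5 eligible values, up to a = 176, all satisfy the conclusion.
a = 208: τ(208) = 10; 208 ≥ 179.
So a = 208 is the smallest counterexample.

a = 208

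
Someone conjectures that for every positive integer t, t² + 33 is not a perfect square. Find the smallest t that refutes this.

We need the least positive integer t for which t² + 33 is a perfect square.
t = 1: 1² + 33 = 34, not a perfect square.
t = 2: 2² + 33 = 37, not a perfect square.
t = 3: 3² + 33 = 42, not a perfect square.
t = 4: 4² + 33 = 49 = 7², a perfect square.

t = 4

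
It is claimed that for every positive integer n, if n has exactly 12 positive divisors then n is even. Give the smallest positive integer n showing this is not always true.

We need the least positive integer n for which n has exactly 12 positive divisors but n is odd.
For n = 60, 72, 84, 90, …, 294, 306, 308 the conclusion holds.
n = 315: divisors of 315: 12 divisors; 315 is odd.

n = 315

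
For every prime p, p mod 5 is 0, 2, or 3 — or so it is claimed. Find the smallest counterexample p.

A counterexample is any prime p such that the claim fails; we check each in order.
p = 2: 2 mod 5 = 2.
p = 3: 3 mod 5 = 3.
p = 5: 5 mod 5 = 0.
p = 7: 7 mod 5 = 2.
p = 11: 11 mod 5 = 1 — not in {0, 2, 3}.
So p = 11 is the smallest counterexample.

p = 11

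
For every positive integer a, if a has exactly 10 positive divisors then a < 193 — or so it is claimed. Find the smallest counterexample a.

a = 48: τ(48) = 10; 48 < 193.
a = 80: τ(80) = 10; 80 < 193.
a = 112: τ(112) = 10; 112 < 193.
a = 162: τ(162) = 10; 162 < 193.
a = 176: τ(176) = 10; 176 < 193.
a = 208: τ(208) = 10; 208 ≥ 193.
So a = 208 is the smallest counterexample.

a = 208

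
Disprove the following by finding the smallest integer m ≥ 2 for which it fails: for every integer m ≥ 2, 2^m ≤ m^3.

We need the least integer m ≥ 2 for which 2^m > m^3.
m = 2: 2^m = 4 and m^3 = 8, so 4 ≤ 8.
m = 3: 2^m = 8 and m^3 = 27, so 8 ≤ 27.
m = 4: 2^m = 16 and m^3 = 64, so 16 ≤ 64.
m = 5: 2^m = 32 and m^3 = 125, so 32 ≤ 125.
m = 6: 2^m = 64 and m^3 = 216, so 64 ≤ 216.
m = 7: 2^m = 128 and m^3 = 343, so 128 ≤ 343.
m = 8: 2^m = 256 and m^3 = 512, so 256 ≤ 512.
m = 9: 2^m = 512 and m^3 = 729, so 512 ≤ 729.
m = 10: 2^m = 1024 and m^3 = 1000, so 1024 > 1000.

m = 10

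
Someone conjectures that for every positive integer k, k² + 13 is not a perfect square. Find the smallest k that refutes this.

k = 6

The first 5 eligible values, up to k = 5, all satisfy the conclusion.
k = 6: 6² + 13 = 49 = 7², a perfect square.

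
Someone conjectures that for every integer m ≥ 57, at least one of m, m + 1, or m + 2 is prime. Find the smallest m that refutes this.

m = 62

A counterexample is any integer m ≥ 57 such that m, m + 1, m + 2 are all composite; we check each in order.
m = 57: 59 is prime.
m = 58: 59 is prime.
m = 59: 59 is prime.
m = 60: 61 is prime.
m = 61: 61 is prime.
m = 62: 62 = 2 × 31; 63 = 3 × 21; 64 = 2 × 32 — all composite.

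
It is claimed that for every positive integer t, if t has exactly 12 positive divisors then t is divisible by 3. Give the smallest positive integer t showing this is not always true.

The first 8 eligible values, up to t = 132, all satisfy the conclusion.
t = 140: τ(140) = 12; 140 mod 3 = 2.
Hence t = 140 is a counterexample.

t = 140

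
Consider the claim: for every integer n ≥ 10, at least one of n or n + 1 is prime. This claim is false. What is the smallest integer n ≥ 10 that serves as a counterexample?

n = 14

A counterexample is any integer n ≥ 10 such that n, n + 1 are both composite; we check each in order.
n = 10: 11 is prime.
n = 11: 11 is prime.
n = 12: 13 is prime.
n = 13: 13 is prime.
n = 14: 14 = 2 × 7; 15 = 3 × 5 — both composite.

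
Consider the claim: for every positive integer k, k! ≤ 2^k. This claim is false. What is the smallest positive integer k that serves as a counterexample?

k = 4

We need the least positive integer k for which k! > 2^k.
For k = 1, 2, 3 the conclusion holds.
k = 4: k! = 24 and 2^k = 16, so 24 > 16.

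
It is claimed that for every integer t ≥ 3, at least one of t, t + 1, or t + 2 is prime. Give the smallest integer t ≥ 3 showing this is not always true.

t = 8

A counterexample is any integer t ≥ 3 such that t, t + 1, t + 2 are all composite; we check each in order.
t = 3: 3 is prime.
t = 4: 5 is prime.
t = 5: 5 is prime.
t = 6: 7 is prime.
t = 7: 7 is prime.
t = 8: 8 = 2 × 4; 9 = 3 × 3; 10 = 2 × 5 — all composite.
Thus t = 8 disproves the claim, and no smaller t works.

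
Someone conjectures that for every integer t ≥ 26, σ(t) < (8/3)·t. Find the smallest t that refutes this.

t = 60

For t = 26, 27, 28, 29, …, 57, 58, 59 the conclusion holds.
t = 60: σ(60) = 168; 168 ≥ 160.
Hence t = 60 is a counterexample.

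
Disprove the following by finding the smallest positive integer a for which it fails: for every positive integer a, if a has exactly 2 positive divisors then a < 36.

a = 37

A counterexample is any positive integer a such that a has exactly 2 positive divisors but the claim fails; we check each in order.
The first 11 eligible values, up to a = 31, all satisfy the conclusion.
a = 37: τ(37) = 2; 37 ≥ 36.
Hence a = 37 is a counterexample.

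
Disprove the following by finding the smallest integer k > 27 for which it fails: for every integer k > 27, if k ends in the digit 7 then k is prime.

k = 57

A counterexample is any integer k > 27 such that k ends in the digit 7 but k is not prime; we check each in order.
For k = 37, 47 the conclusion holds.
k = 57: 57 ends in 7; 57 = 3 × 19, composite.
So k = 57 is the smallest counterexample.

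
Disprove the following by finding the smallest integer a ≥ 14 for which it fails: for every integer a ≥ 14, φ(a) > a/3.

Check each integer a ≥ 14 in order until the claim fails.
For a = 14, 15, 16, 17 the conclusion holds.
a = 18: φ(18) = 6 and 18/3 = 6, so φ(18) ≤ 18/3.
So a = 18 is the smallest counterexample.

a = 18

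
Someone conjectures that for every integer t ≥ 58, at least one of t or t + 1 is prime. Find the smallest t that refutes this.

t = 62

Check each integer t ≥ 58 in order until t, t + 1 are both composite.
The first 4 eligible values, up to t = 61, all satisfy the conclusion.
t = 62: 62 = 2 × 31; 63 = 3 × 21 — both composite.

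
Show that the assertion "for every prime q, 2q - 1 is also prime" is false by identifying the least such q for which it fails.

Check each prime q in order until 2q - 1 is not prime.
For q = 2, 3 the conclusion holds.
q = 5: 2q - 1 = 9 = 3 × 3, not prime.

q = 5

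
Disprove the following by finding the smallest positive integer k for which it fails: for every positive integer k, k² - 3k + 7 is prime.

Check each positive integer k in order until k² - 3k + 7 is not prime.
For k = 1, 2, 3, 4, 5 the conclusion holds.
k = 6: k² - 3k + 7 = 25 = 5 × 5, composite.

k = 6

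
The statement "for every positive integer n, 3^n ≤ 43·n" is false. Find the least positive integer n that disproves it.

Check each positive integer n in order until 3^n > 43·n.
n = 1: 3^n = 3 and 43·n = 43, so 3 ≤ 43.
n = 2: 3^n = 9 and 43·n = 86, so 9 ≤ 86.
n = 3: 3^n = 27 and 43·n = 129, so 27 ≤ 129.
n = 4: 3^n = 81 and 43·n = 172, so 81 ≤ 172.
n = 5: 3^n = 243 and 43·n = 215, so 243 > 215.
Thus n = 5 disproves the claim, and no smaller n works.

n = 5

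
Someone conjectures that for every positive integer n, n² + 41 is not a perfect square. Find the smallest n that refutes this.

A counterexample is any positive integer n such that n² + 41 is a perfect square; we check each in order.
The first 19 eligible values, up to n = 19, all satisfy the conclusion.
n = 20: 20² + 41 = 441 = 21², a perfect square.
So n = 20 is the smallest counterexample.

n = 20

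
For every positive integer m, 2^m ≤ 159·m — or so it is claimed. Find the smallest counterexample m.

The first 10 eligible values, up to m = 10, all satisfy the conclusion.
m = 11: 2^m = 2048 and 159·m = 1749, so 2048 > 1749.
Thus m = 11 disproves the claim, and no smaller m works.

m = 11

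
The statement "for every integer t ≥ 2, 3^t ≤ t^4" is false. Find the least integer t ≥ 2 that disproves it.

t = 8

t = 2: 3^t = 9 and t^4 = 16, so 9 ≤ 16.
t = 3: 3^t = 27 and t^4 = 81, so 27 ≤ 81.
t = 4: 3^t = 81 and t^4 = 256, so 81 ≤ 256.
t = 5: 3^t = 243 and t^4 = 625, so 243 ≤ 625.
t = 6: 3^t = 729 and t^4 = 1296, so 729 ≤ 1296.
t = 7: 3^t = 2187 and t^4 = 2401, so 2187 ≤ 2401.
t = 8: 3^t = 6561 and t^4 = 4096, so 6561 > 4096.
So t = 8 is the smallest counterexample.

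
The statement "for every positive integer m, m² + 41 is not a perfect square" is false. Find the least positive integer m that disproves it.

A counterexample is any positive integer m such that m² + 41 is a perfect square; we check each in order.
For m = 1, 2, 3, 4, …, 17, 18, 19 the conclusion holds.
m = 20: 20² + 41 = 441 = 21², a perfect square.

m = 20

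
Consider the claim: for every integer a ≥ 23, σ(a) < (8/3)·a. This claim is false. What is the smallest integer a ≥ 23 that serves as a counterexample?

a = 60

For a = 23, 24, 25, 26, …, 57, 58, 59 the conclusion holds.
a = 60: σ(60) = 168; 168 ≥ 160.
So a = 60 is the smallest counterexample.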